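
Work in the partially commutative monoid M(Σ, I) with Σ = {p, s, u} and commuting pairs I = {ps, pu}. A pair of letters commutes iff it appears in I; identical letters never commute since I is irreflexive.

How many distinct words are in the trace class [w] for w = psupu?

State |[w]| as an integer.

piece 0:p — minimal
piece 1:s — minimal
piece 2:u rests on {1:s}
piece 3:p rests on {0:p}
piece 4:u rests on {2:u}
minimal pieces: {0:p, 1:s}
ways to finish when only these pieces remain (= sum over removing one remaining piece with nothing left below it):
  1 left: {3}→1  {4}→1
  2 left: {0,3}→1  {2,4}→1  {3,4}→2
  3 left: {0,3,4}→3  {1,2,4}→1  {2,3,4}→3
  placing 0:p first → 4 extensions
  placing 1:s first → 6 extensions
total linear extensions = 10

10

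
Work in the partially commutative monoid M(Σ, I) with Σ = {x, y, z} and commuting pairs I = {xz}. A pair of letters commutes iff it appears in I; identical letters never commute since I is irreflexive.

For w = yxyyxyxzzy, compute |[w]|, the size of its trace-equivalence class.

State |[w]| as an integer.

3

drop 0:y onto floor
drop 1:x onto {0:y}
drop 2:y onto {1:x}
drop 3:y onto {2:y}
drop 4:x onto {3:y}
drop 5:y onto {4:x}
drop 6:x onto {5:y}
drop 7:z onto {5:y}
drop 8:z onto {7:z}
drop 9:y onto {6:x, 8:z}
ground layer = {0:y}
drop-orders for the pieces not yet dropped (sum over which currently-grounded one goes next):
  1 to go: {9} 1
  2 to go: {6,9} 1  {8,9} 1
  3 to go: {6,8,9} 2  {7,8,9} 1
  4 to go: {6,7,8,9} 3
  5 to go: {5,6,7,8,9} 3
  6 to go: {4,5,6,7,8,9} 3
  7 to go: {3,4,5,6,7,8,9} 3
  8 to go: {2,3,4,5,6,7,8,9} 3
  if 0:y drops first: 3 orders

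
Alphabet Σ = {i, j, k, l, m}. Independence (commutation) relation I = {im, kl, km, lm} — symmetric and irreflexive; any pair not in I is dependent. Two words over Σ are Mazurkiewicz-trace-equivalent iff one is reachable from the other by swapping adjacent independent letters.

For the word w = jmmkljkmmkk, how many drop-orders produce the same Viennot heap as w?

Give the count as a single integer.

piece 0:j — minimal
piece 1:m rests on {0:j}
piece 2:m rests on {1:m}
piece 3:k rests on {0:j}
piece 4:l rests on {0:j}
piece 5:j rests on {2:m, 3:k, 4:l}
piece 6:k rests on {5:j}
piece 7:m rests on {5:j}
piece 8:m rests on {7:m}
piece 9:k rests on {6:k}
piece 10:k rests on {9:k}
minimal pieces: {0:j}
ways to finish when only these pieces remain (= sum over removing one remaining piece with nothing left below it):
  1 left: {8}→1  {10}→1
  2 left: {7,8}→1  {8,10}→2  {9,10}→1
  3 left: {6,9,10}→1  {7,8,10}→3  {8,9,10}→3
  4 left: {6,8,9,10}→4  {7,8,9,10}→6
  5 left: {6,7,8,9,10}→10
  6 left: {5,6,7,8,9,10}→10
  7 left: {2,5,6,7,8,9,10}→10  {3,5,6,7,8,9,10}→10  {4,5,6,7,8,9,10}→10
  8 left: {1,2,5,6,7,8,9,10}→10  {2,3,5,6,7,8,9,10}→20  {2,4,5,6,7,8,9,10}→20  {3,4,5,6,7,8,9,10}→20
  9 left: {1,2,3,5,6,7,8,9,10}→30  {1,2,4,5,6,7,8,9,10}→30  {2,3,4,5,6,7,8,9,10}→60
  placing 0:j first → 120 extensions

120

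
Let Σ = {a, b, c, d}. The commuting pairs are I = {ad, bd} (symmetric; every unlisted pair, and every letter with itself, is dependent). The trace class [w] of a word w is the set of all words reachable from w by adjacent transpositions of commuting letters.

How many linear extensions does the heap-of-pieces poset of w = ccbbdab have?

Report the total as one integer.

5

#0=c has no predecessor
#1=c depends on [0:c]
#2=b depends on [1:c]
#3=b depends on [2:b]
#4=d depends on [1:c]
#5=a depends on [3:b]
#6=b depends on [5:a]
sources: [0:c]
N(rest) = Σ N(rest − s) over sources s of rest; N(one piece) = 1:
  size 1 → [4]=1  [6]=1
  size 2 → [4,6]=2  [5,6]=1
  size 3 → [3,5,6]=1  [4,5,6]=3
  size 4 → [2,3,5,6]=1  [3,4,5,6]=4
  size 5 → [2,3,4,5,6]=5
  first=0(c) contributes 5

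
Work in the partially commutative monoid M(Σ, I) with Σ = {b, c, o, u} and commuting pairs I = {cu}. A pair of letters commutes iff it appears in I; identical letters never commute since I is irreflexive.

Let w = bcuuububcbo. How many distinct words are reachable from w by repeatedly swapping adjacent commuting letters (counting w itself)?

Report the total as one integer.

0(b) covers ∅
1(c) covers 0:b
2(u) covers 0:b
3(u) covers 2:u
4(u) covers 3:u
5(b) covers 1:c, 4:u
6(u) covers 5:b
7(b) covers 6:u
8(c) covers 7:b
9(b) covers 8:c
10(o) covers 9:b
floor of heap: 0:b
completions by unplaced set U, small U first (add the entries for U minus each lowest piece of U):
  |U|=1: {10}:1
  |U|=2: {9,10}:1
  |U|=3: {8,9,10}:1
  |U|=4: {7,8,9,10}:1
  |U|=5: {6,7,8,9,10}:1
  |U|=6: {5,6,7,8,9,10}:1
  |U|=7: {1,5,6,7,8,9,10}:1  {4,5,6,7,8,9,10}:1
  |U|=8: {1,4,5,6,7,8,9,10}:2  {3,4,5,6,7,8,9,10}:1
  |U|=9: {1,3,4,5,6,7,8,9,10}:3  {2,3,4,5,6,7,8,9,10}:1
  start at 0(b): 4

4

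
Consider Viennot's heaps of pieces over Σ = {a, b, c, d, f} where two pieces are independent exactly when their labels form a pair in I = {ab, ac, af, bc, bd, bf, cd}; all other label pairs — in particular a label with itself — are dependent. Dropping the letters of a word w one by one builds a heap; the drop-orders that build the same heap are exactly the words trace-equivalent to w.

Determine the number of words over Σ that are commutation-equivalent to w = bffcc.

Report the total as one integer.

0(b) covers ∅
1(f) covers ∅
2(f) covers 1:f
3(c) covers 2:f
4(c) covers 3:c
floor of heap: 0:b, 1:f
completions by unplaced set U, small U first (add the entries for U minus each lowest piece of U):
  |U|=1: {0}:1  {4}:1
  |U|=2: {0,4}:2  {3,4}:1
  |U|=3: {0,3,4}:3  {2,3,4}:1
  start at 0(b): 1
  start at 1(f): 4
sum over floor = 5

5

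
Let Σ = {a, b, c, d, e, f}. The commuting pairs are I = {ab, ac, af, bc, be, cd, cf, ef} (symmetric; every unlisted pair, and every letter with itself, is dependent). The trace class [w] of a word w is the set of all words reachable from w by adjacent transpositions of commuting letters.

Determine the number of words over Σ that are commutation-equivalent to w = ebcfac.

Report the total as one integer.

piece 0:e — minimal
piece 1:b — minimal
piece 2:c rests on {0:e}
piece 3:f rests on {1:b}
piece 4:a rests on {0:e}
piece 5:c rests on {2:c}
minimal pieces: {0:e, 1:b}
ways to finish when only these pieces remain (= sum over removing one remaining piece with nothing left below it):
  1 left: {3}→1  {4}→1  {5}→1
  2 left: {1,3}→1  {2,5}→1  {3,4}→2  {3,5}→2  {4,5}→2
  3 left: {1,3,4}→3  {1,3,5}→3  {2,3,5}→3  {2,4,5}→3  {3,4,5}→6
  4 left: {0,2,4,5}→3  {1,2,3,5}→6  {1,3,4,5}→12  {2,3,4,5}→12
  placing 0:e first → 30 extensions
  placing 1:b first → 15 extensions
total linear extensions = 45

45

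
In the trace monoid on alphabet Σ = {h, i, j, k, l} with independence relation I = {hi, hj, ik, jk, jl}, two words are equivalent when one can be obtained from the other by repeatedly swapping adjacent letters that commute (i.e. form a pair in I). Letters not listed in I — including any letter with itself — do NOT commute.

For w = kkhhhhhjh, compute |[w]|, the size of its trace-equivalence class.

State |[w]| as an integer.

drop 0:k onto floor
drop 1:k onto {0:k}
drop 2:h onto {1:k}
drop 3:h onto {2:h}
drop 4:h onto {3:h}
drop 5:h onto {4:h}
drop 6:h onto {5:h}
drop 7:j onto floor
drop 8:h onto {6:h}
ground layer = {0:k, 7:j}
drop-orders for the pieces not yet dropped (sum over which currently-grounded one goes next):
  1 to go: {7} 1  {8} 1
  2 to go: {6,8} 1  {7,8} 2
  3 to go: {5,6,8} 1  {6,7,8} 3
  4 to go: {4,5,6,8} 1  {5,6,7,8} 4
  5 to go: {3,4,5,6,8} 1  {4,5,6,7,8} 5
  6 to go: {2,3,4,5,6,8} 1  {3,4,5,6,7,8} 6
  7 to go: {1,2,3,4,5,6,8} 1  {2,3,4,5,6,7,8} 7
  if 0:k drops first: 8 orders
  if 7:j drops first: 1 orders
heap linearizations: 9

9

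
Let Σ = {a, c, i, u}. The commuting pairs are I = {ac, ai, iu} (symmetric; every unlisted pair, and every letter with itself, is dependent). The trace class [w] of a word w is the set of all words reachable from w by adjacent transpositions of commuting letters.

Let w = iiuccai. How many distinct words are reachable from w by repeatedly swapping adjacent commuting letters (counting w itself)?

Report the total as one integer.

15

piece 0:i — minimal
piece 1:i rests on {0:i}
piece 2:u — minimal
piece 3:c rests on {1:i, 2:u}
piece 4:c rests on {3:c}
piece 5:a rests on {2:u}
piece 6:i rests on {4:c}
minimal pieces: {0:i, 2:u}
ways to finish when only these pieces remain (= sum over removing one remaining piece with nothing left below it):
  1 left: {5}→1  {6}→1
  2 left: {4,6}→1  {5,6}→2
  3 left: {3,4,6}→1  {4,5,6}→3
  4 left: {1,3,4,6}→1  {3,4,5,6}→4
  5 left: {0,1,3,4,6}→1  {1,3,4,5,6}→5  {2,3,4,5,6}→4
  placing 0:i first → 9 extensions
  placing 2:u first → 6 extensions
total linear extensions = 15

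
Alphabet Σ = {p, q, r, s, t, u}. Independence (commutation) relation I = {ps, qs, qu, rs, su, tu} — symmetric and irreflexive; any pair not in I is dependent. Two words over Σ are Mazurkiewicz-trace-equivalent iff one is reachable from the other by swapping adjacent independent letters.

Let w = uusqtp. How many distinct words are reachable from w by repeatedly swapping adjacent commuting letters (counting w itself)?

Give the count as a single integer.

20

piece 0:u — minimal
piece 1:u rests on {0:u}
piece 2:s — minimal
piece 3:q — minimal
piece 4:t rests on {2:s, 3:q}
piece 5:p rests on {1:u, 4:t}
minimal pieces: {0:u, 2:s, 3:q}
ways to finish when only these pieces remain (= sum over removing one remaining piece with nothing left below it):
  1 left: {5}→1
  2 left: {1,5}→1  {4,5}→1
  3 left: {0,1,5}→1  {1,4,5}→2  {2,4,5}→1  {3,4,5}→1
  4 left: {0,1,4,5}→3  {1,2,4,5}→3  {1,3,4,5}→3  {2,3,4,5}→2
  placing 0:u first → 8 extensions
  placing 2:s first → 6 extensions
  placing 3:q first → 6 extensions
total linear extensions = 20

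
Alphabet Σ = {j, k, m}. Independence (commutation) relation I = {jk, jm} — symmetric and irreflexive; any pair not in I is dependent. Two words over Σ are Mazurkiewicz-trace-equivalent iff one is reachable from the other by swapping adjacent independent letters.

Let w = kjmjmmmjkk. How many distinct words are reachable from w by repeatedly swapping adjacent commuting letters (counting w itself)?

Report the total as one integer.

piece 0:k — minimal
piece 1:j — minimal
piece 2:m rests on {0:k}
piece 3:j rests on {1:j}
piece 4:m rests on {2:m}
piece 5:m rests on {4:m}
piece 6:m rests on {5:m}
piece 7:j rests on {3:j}
piece 8:k rests on {6:m}
piece 9:k rests on {8:k}
minimal pieces: {0:k, 1:j}
ways to finish when only these pieces remain (= sum over removing one remaining piece with nothing left below it):
  1 left: {7}→1  {9}→1
  2 left: {3,7}→1  {7,9}→2  {8,9}→1
  3 left: {1,3,7}→1  {3,7,9}→3  {6,8,9}→1  {7,8,9}→3
  4 left: {1,3,7,9}→4  {3,7,8,9}→6  {5,6,8,9}→1  {6,7,8,9}→4
  5 left: {1,3,7,8,9}→10  {3,6,7,8,9}→10  {4,5,6,8,9}→1  {5,6,7,8,9}→5
  6 left: {1,3,6,7,8,9}→20  {2,4,5,6,8,9}→1  {3,5,6,7,8,9}→15  {4,5,6,7,8,9}→6
  7 left: {0,2,4,5,6,8,9}→1  {1,3,5,6,7,8,9}→35  {2,4,5,6,7,8,9}→7  {3,4,5,6,7,8,9}→21
  8 left: {0,2,4,5,6,7,8,9}→8  {1,3,4,5,6,7,8,9}→56  {2,3,4,5,6,7,8,9}→28
  placing 0:k first → 84 extensions
  placing 1:j first → 36 extensions
total linear extensions = 120

120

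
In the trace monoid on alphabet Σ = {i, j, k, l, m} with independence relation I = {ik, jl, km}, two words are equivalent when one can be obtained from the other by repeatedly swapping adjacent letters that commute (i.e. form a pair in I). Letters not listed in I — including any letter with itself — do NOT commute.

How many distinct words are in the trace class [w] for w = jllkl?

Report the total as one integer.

0(j) covers ∅
1(l) covers ∅
2(l) covers 1:l
3(k) covers 0:j, 2:l
4(l) covers 3:k
floor of heap: 0:j, 1:l
completions by unplaced set U, small U first (add the entries for U minus each lowest piece of U):
  |U|=1: {4}:1
  |U|=2: {3,4}:1
  |U|=3: {0,3,4}:1  {2,3,4}:1
  start at 0(j): 1
  start at 1(l): 2
sum over floor = 3

3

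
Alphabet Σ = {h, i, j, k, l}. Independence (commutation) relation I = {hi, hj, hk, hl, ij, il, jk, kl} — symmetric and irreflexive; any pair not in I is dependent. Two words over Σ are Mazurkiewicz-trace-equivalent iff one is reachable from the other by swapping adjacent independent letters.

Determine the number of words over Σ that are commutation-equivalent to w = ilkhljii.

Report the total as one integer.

drop 0:i onto floor
drop 1:l onto floor
drop 2:k onto {0:i}
drop 3:h onto floor
drop 4:l onto {1:l}
drop 5:j onto {4:l}
drop 6:i onto {2:k}
drop 7:i onto {6:i}
ground layer = {0:i, 1:l, 3:h}
drop-orders for the pieces not yet dropped (sum over which currently-grounded one goes next):
  1 to go: {3} 1  {5} 1  {7} 1
  2 to go: {3,5} 2  {3,7} 2  {4,5} 1  {5,7} 2  {6,7} 1
  3 to go: {1,4,5} 1  {2,6,7} 1  {3,4,5} 3  {3,5,7} 6  {3,6,7} 3  {4,5,7} 3  {5,6,7} 3
  4 to go: {0,2,6,7} 1  {1,3,4,5} 4  {1,4,5,7} 4  {2,3,6,7} 4  {2,5,6,7} 4  {3,4,5,7} 12  {3,5,6,7} 12  {4,5,6,7} 6
  5 to go: {0,2,3,6,7} 5  {0,2,5,6,7} 5  {1,3,4,5,7} 20  {1,4,5,6,7} 10  {2,3,5,6,7} 20  {2,4,5,6,7} 10  {3,4,5,6,7} 30
  6 to go: {0,2,3,5,6,7} 30  {0,2,4,5,6,7} 15  {1,2,4,5,6,7} 20  {1,3,4,5,6,7} 60  {2,3,4,5,6,7} 60
  if 0:i drops first: 140 orders
  if 1:l drops first: 105 orders
  if 3:h drops first: 35 orders
heap linearizations: 280

280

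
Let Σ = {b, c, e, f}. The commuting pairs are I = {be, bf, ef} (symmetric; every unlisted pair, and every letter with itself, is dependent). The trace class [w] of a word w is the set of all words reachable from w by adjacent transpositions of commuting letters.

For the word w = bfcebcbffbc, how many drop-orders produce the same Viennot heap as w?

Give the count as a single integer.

24

#0=b has no predecessor
#1=f has no predecessor
#2=c depends on [0:b, 1:f]
#3=e depends on [2:c]
#4=b depends on [2:c]
#5=c depends on [3:e, 4:b]
#6=b depends on [5:c]
#7=f depends on [5:c]
#8=f depends on [7:f]
#9=b depends on [6:b]
#10=c depends on [8:f, 9:b]
sources: [0:b, 1:f]
N(rest) = Σ N(rest − s) over sources s of rest; N(one piece) = 1:
  size 1 → [10]=1
  size 2 → [8,10]=1  [9,10]=1
  size 3 → [6,9,10]=1  [7,8,10]=1  [8,9,10]=2
  size 4 → [6,8,9,10]=3  [7,8,9,10]=3
  size 5 → [6,7,8,9,10]=6
  size 6 → [5,6,7,8,9,10]=6
  size 7 → [3,5,6,7,8,9,10]=6  [4,5,6,7,8,9,10]=6
  size 8 → [3,4,5,6,7,8,9,10]=12
  size 9 → [2,3,4,5,6,7,8,9,10]=12
  first=0(b) contributes 12
  first=1(f) contributes 12
|[w]| = 24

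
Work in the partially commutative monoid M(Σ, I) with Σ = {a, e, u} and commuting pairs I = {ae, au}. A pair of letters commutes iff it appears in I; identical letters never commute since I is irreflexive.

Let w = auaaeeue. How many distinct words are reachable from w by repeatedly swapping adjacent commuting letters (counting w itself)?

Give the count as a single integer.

56

drop 0:a onto floor
drop 1:u onto floor
drop 2:a onto {0:a}
drop 3:a onto {2:a}
drop 4:e onto {1:u}
drop 5:e onto {4:e}
drop 6:u onto {5:e}
drop 7:e onto {6:u}
ground layer = {0:a, 1:u}
drop-orders for the pieces not yet dropped (sum over which currently-grounded one goes next):
  1 to go: {3} 1  {7} 1
  2 to go: {2,3} 1  {3,7} 2  {6,7} 1
  3 to go: {0,2,3} 1  {2,3,7} 3  {3,6,7} 3  {5,6,7} 1
  4 to go: {0,2,3,7} 4  {2,3,6,7} 6  {3,5,6,7} 4  {4,5,6,7} 1
  5 to go: {0,2,3,6,7} 10  {1,4,5,6,7} 1  {2,3,5,6,7} 10  {3,4,5,6,7} 5
  6 to go: {0,2,3,5,6,7} 20  {1,3,4,5,6,7} 6  {2,3,4,5,6,7} 15
  if 0:a drops first: 21 orders
  if 1:u drops first: 35 orders
heap linearizations: 56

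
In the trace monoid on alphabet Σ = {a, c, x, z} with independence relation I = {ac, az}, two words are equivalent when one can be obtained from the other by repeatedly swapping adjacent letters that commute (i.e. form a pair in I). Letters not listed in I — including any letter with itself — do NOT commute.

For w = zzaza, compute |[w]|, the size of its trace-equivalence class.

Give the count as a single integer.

#0=z has no predecessor
#1=z depends on [0:z]
#2=a has no predecessor
#3=z depends on [1:z]
#4=a depends on [2:a]
sources: [0:z, 2:a]
N(rest) = Σ N(rest − s) over sources s of rest; N(one piece) = 1:
  size 1 → [3]=1  [4]=1
  size 2 → [1,3]=1  [2,4]=1  [3,4]=2
  size 3 → [0,1,3]=1  [1,3,4]=3  [2,3,4]=3
  first=0(z) contributes 6
  first=2(a) contributes 4
|[w]| = 10

10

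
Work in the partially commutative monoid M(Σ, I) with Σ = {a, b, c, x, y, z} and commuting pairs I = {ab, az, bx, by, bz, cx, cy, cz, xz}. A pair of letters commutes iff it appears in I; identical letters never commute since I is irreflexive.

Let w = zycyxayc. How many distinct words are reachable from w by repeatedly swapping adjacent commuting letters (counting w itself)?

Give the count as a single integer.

piece 0:z — minimal
piece 1:y rests on {0:z}
piece 2:c — minimal
piece 3:y rests on {1:y}
piece 4:x rests on {3:y}
piece 5:a rests on {2:c, 4:x}
piece 6:y rests on {5:a}
piece 7:c rests on {5:a}
minimal pieces: {0:z, 2:c}
ways to finish when only these pieces remain (= sum over removing one remaining piece with nothing left below it):
  1 left: {6}→1  {7}→1
  2 left: {6,7}→2
  3 left: {5,6,7}→2
  4 left: {2,5,6,7}→2  {4,5,6,7}→2
  5 left: {2,4,5,6,7}→4  {3,4,5,6,7}→2
  6 left: {1,3,4,5,6,7}→2  {2,3,4,5,6,7}→6
  placing 0:z first → 8 extensions
  placing 2:c first → 2 extensions
total linear extensions = 10

10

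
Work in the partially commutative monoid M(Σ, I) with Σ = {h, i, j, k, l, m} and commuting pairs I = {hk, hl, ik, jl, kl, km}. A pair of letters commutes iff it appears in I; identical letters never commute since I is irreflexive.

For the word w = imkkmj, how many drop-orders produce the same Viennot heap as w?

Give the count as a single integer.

10

piece 0:i — minimal
piece 1:m rests on {0:i}
piece 2:k — minimal
piece 3:k rests on {2:k}
piece 4:m rests on {1:m}
piece 5:j rests on {3:k, 4:m}
minimal pieces: {0:i, 2:k}
ways to finish when only these pieces remain (= sum over removing one remaining piece with nothing left below it):
  1 left: {5}→1
  2 left: {3,5}→1  {4,5}→1
  3 left: {1,4,5}→1  {2,3,5}→1  {3,4,5}→2
  4 left: {0,1,4,5}→1  {1,3,4,5}→3  {2,3,4,5}→3
  placing 0:i first → 6 extensions
  placing 2:k first → 4 extensions
total linear extensions = 10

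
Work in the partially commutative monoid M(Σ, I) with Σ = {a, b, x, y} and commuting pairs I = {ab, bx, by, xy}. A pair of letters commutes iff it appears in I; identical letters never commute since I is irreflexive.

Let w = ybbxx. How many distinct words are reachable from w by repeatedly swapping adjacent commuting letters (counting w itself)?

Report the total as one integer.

30

piece 0:y — minimal
piece 1:b — minimal
piece 2:b rests on {1:b}
piece 3:x — minimal
piece 4:x rests on {3:x}
minimal pieces: {0:y, 1:b, 3:x}
ways to finish when only these pieces remain (= sum over removing one remaining piece with nothing left below it):
  1 left: {0}→1  {2}→1  {4}→1
  2 left: {0,2}→2  {0,4}→2  {1,2}→1  {2,4}→2  {3,4}→1
  3 left: {0,1,2}→3  {0,2,4}→6  {0,3,4}→3  {1,2,4}→3  {2,3,4}→3
  placing 0:y first → 6 extensions
  placing 1:b first → 12 extensions
  placing 3:x first → 12 extensions
total linear extensions = 30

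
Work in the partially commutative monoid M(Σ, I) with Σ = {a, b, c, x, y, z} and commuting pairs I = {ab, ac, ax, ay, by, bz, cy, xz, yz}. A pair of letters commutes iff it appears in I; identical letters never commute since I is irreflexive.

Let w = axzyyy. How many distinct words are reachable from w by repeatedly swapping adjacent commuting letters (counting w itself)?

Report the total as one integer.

0(a) covers ∅
1(x) covers ∅
2(z) covers 0:a
3(y) covers 1:x
4(y) covers 3:y
5(y) covers 4:y
floor of heap: 0:a, 1:x
completions by unplaced set U, small U first (add the entries for U minus each lowest piece of U):
  |U|=1: {2}:1  {5}:1
  |U|=2: {0,2}:1  {2,5}:2  {4,5}:1
  |U|=3: {0,2,5}:3  {2,4,5}:3  {3,4,5}:1
  |U|=4: {0,2,4,5}:6  {1,3,4,5}:1  {2,3,4,5}:4
  start at 0(a): 5
  start at 1(x): 10
sum over floor = 15

15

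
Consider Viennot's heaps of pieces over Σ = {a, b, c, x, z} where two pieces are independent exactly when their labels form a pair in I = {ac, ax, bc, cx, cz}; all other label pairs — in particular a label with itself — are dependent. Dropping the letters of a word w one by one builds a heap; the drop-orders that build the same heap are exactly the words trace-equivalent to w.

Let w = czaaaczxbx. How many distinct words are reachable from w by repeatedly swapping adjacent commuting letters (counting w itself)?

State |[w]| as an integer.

45

0(c) covers ∅
1(z) covers ∅
2(a) covers 1:z
3(a) covers 2:a
4(a) covers 3:a
5(c) covers 0:c
6(z) covers 4:a
7(x) covers 6:z
8(b) covers 7:x
9(x) covers 8:b
floor of heap: 0:c, 1:z
completions by unplaced set U, small U first (add the entries for U minus each lowest piece of U):
  |U|=1: {5}:1  {9}:1
  |U|=2: {0,5}:1  {5,9}:2  {8,9}:1
  |U|=3: {0,5,9}:3  {5,8,9}:3  {7,8,9}:1
  |U|=4: {0,5,8,9}:6  {5,7,8,9}:4  {6,7,8,9}:1
  |U|=5: {0,5,7,8,9}:10  {4,6,7,8,9}:1  {5,6,7,8,9}:5
  |U|=6: {0,5,6,7,8,9}:15  {3,4,6,7,8,9}:1  {4,5,6,7,8,9}:6
  |U|=7: {0,4,5,6,7,8,9}:21  {2,3,4,6,7,8,9}:1  {3,4,5,6,7,8,9}:7
  |U|=8: {0,3,4,5,6,7,8,9}:28  {1,2,3,4,6,7,8,9}:1  {2,3,4,5,6,7,8,9}:8
  start at 0(c): 9
  start at 1(z): 36
sum over floor = 45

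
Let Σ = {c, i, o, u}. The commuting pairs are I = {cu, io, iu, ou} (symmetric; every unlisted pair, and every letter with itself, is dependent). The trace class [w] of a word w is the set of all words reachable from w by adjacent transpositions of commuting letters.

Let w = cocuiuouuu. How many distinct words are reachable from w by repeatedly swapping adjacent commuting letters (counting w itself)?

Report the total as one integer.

0(c) covers ∅
1(o) covers 0:c
2(c) covers 1:o
3(u) covers ∅
4(i) covers 2:c
5(u) covers 3:u
6(o) covers 2:c
7(u) covers 5:u
8(u) covers 7:u
9(u) covers 8:u
floor of heap: 0:c, 3:u
completions by unplaced set U, small U first (add the entries for U minus each lowest piece of U):
  |U|=1: {4}:1  {6}:1  {9}:1
  |U|=2: {4,6}:2  {4,9}:2  {6,9}:2  {8,9}:1
  |U|=3: {2,4,6}:2  {4,6,9}:6  {4,8,9}:3  {6,8,9}:3  {7,8,9}:1
  |U|=4: {1,2,4,6}:2  {2,4,6,9}:8  {4,6,8,9}:12  {4,7,8,9}:4  {5,7,8,9}:1  {6,7,8,9}:4
  |U|=5: {0,1,2,4,6}:2  {1,2,4,6,9}:10  {2,4,6,8,9}:20  {3,5,7,8,9}:1  {4,5,7,8,9}:5  {4,6,7,8,9}:20  {5,6,7,8,9}:5
  |U|=6: {0,1,2,4,6,9}:12  {1,2,4,6,8,9}:30  {2,4,6,7,8,9}:40  {3,4,5,7,8,9}:6  {3,5,6,7,8,9}:6  {4,5,6,7,8,9}:30
  |U|=7: {0,1,2,4,6,8,9}:42  {1,2,4,6,7,8,9}:70  {2,4,5,6,7,8,9}:70  {3,4,5,6,7,8,9}:42
  |U|=8: {0,1,2,4,6,7,8,9}:112  {1,2,4,5,6,7,8,9}:140  {2,3,4,5,6,7,8,9}:112
  start at 0(c): 252
  start at 3(u): 252
sum over floor = 504

504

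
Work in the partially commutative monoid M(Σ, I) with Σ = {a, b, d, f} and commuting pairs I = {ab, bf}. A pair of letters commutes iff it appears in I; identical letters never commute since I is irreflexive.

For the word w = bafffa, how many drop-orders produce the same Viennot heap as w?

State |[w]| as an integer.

#0=b has no predecessor
#1=a has no predecessor
#2=f depends on [1:a]
#3=f depends on [2:f]
#4=f depends on [3:f]
#5=a depends on [4:f]
sources: [0:b, 1:a]
N(rest) = Σ N(rest − s) over sources s of rest; N(one piece) = 1:
  size 1 → [0]=1  [5]=1
  size 2 → [0,5]=2  [4,5]=1
  size 3 → [0,4,5]=3  [3,4,5]=1
  size 4 → [0,3,4,5]=4  [2,3,4,5]=1
  first=0(b) contributes 1
  first=1(a) contributes 5
|[w]| = 6

6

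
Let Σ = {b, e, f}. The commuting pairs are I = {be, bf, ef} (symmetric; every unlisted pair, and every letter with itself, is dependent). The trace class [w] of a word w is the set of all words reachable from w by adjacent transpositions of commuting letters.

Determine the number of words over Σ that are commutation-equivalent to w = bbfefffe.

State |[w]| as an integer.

#0=b has no predecessor
#1=b depends on [0:b]
#2=f has no predecessor
#3=e has no predecessor
#4=f depends on [2:f]
#5=f depends on [4:f]
#6=f depends on [5:f]
#7=e depends on [3:e]
sources: [0:b, 2:f, 3:e]
N(rest) = Σ N(rest − s) over sources s of rest; N(one piece) = 1:
  size 1 → [1]=1  [6]=1  [7]=1
  size 2 → [0,1]=1  [1,6]=2  [1,7]=2  [3,7]=1  [5,6]=1  [6,7]=2
  size 3 → [0,1,6]=3  [0,1,7]=3  [1,3,7]=3  [1,5,6]=3  [1,6,7]=6  [3,6,7]=3  [4,5,6]=1  [5,6,7]=3
  size 4 → [0,1,3,7]=6  [0,1,5,6]=6  [0,1,6,7]=12  [1,3,6,7]=12  [1,4,5,6]=4  [1,5,6,7]=12  [2,4,5,6]=1  [3,5,6,7]=6  [4,5,6,7]=4
  size 5 → [0,1,3,6,7]=30  [0,1,4,5,6]=10  [0,1,5,6,7]=30  [1,2,4,5,6]=5  [1,3,5,6,7]=30  [1,4,5,6,7]=20  [2,4,5,6,7]=5  [3,4,5,6,7]=10
  size 6 → [0,1,2,4,5,6]=15  [0,1,3,5,6,7]=90  [0,1,4,5,6,7]=60  [1,2,4,5,6,7]=30  [1,3,4,5,6,7]=60  [2,3,4,5,6,7]=15
  first=0(b) contributes 105
  first=2(f) contributes 210
  first=3(e) contributes 105
|[w]| = 420

420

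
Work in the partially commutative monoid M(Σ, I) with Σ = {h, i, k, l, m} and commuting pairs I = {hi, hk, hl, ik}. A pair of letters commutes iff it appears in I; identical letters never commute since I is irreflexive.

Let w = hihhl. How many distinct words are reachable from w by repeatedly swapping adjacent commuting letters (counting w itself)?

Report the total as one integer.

10

0(h) covers ∅
1(i) covers ∅
2(h) covers 0:h
3(h) covers 2:h
4(l) covers 1:i
floor of heap: 0:h, 1:i
completions by unplaced set U, small U first (add the entries for U minus each lowest piece of U):
  |U|=1: {3}:1  {4}:1
  |U|=2: {1,4}:1  {2,3}:1  {3,4}:2
  |U|=3: {0,2,3}:1  {1,3,4}:3  {2,3,4}:3
  start at 0(h): 6
  start at 1(i): 4
sum over floor = 10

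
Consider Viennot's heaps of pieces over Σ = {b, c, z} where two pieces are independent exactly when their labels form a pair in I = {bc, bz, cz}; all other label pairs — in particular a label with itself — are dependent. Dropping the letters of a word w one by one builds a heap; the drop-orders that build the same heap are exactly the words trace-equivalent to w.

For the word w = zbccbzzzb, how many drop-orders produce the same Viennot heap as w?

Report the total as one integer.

drop 0:z onto floor
drop 1:b onto floor
drop 2:c onto floor
drop 3:c onto {2:c}
drop 4:b onto {1:b}
drop 5:z onto {0:z}
drop 6:z onto {5:z}
drop 7:z onto {6:z}
drop 8:b onto {4:b}
ground layer = {0:z, 1:b, 2:c}
drop-orders for the pieces not yet dropped (sum over which currently-grounded one goes next):
  1 to go: {3} 1  {7} 1  {8} 1
  2 to go: {2,3} 1  {3,7} 2  {3,8} 2  {4,8} 1  {6,7} 1  {7,8} 2
  3 to go: {1,4,8} 1  {2,3,7} 3  {2,3,8} 3  {3,4,8} 3  {3,6,7} 3  {3,7,8} 6  {4,7,8} 3  {5,6,7} 1  {6,7,8} 3
  4 to go: {0,5,6,7} 1  {1,3,4,8} 4  {1,4,7,8} 4  {2,3,4,8} 6  {2,3,6,7} 6  {2,3,7,8} 12  {3,4,7,8} 12  {3,5,6,7} 4  {3,6,7,8} 12  {4,6,7,8} 6  {5,6,7,8} 4
  5 to go: {0,3,5,6,7} 5  {0,5,6,7,8} 5  {1,2,3,4,8} 10  {1,3,4,7,8} 20  {1,4,6,7,8} 10  {2,3,4,7,8} 30  {2,3,5,6,7} 10  {2,3,6,7,8} 30  {3,4,6,7,8} 30  {3,5,6,7,8} 20  {4,5,6,7,8} 10
  6 to go: {0,2,3,5,6,7} 15  {0,3,5,6,7,8} 30  {0,4,5,6,7,8} 15  {1,2,3,4,7,8} 60  {1,3,4,6,7,8} 60  {1,4,5,6,7,8} 20  {2,3,4,6,7,8} 90  {2,3,5,6,7,8} 60  {3,4,5,6,7,8} 60
  7 to go: {0,1,4,5,6,7,8} 35  {0,2,3,5,6,7,8} 105  {0,3,4,5,6,7,8} 105  {1,2,3,4,6,7,8} 210  {1,3,4,5,6,7,8} 140  {2,3,4,5,6,7,8} 210
  if 0:z drops first: 560 orders
  if 1:b drops first: 420 orders
  if 2:c drops first: 280 orders
heap linearizations: 1260

1260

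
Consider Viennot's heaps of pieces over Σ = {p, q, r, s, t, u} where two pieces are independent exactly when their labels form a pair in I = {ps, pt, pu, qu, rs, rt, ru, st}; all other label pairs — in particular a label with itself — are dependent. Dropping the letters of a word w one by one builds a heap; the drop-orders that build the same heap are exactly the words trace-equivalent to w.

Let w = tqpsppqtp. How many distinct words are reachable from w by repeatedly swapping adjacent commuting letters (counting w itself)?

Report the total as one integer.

piece 0:t — minimal
piece 1:q rests on {0:t}
piece 2:p rests on {1:q}
piece 3:s rests on {1:q}
piece 4:p rests on {2:p}
piece 5:p rests on {4:p}
piece 6:q rests on {3:s, 5:p}
piece 7:t rests on {6:q}
piece 8:p rests on {6:q}
minimal pieces: {0:t}
ways to finish when only these pieces remain (= sum over removing one remaining piece with nothing left below it):
  1 left: {7}→1  {8}→1
  2 left: {7,8}→2
  3 left: {6,7,8}→2
  4 left: {3,6,7,8}→2  {5,6,7,8}→2
  5 left: {3,5,6,7,8}→4  {4,5,6,7,8}→2
  6 left: {2,4,5,6,7,8}→2  {3,4,5,6,7,8}→6
  7 left: {2,3,4,5,6,7,8}→8
  placing 0:t first → 8 extensions

8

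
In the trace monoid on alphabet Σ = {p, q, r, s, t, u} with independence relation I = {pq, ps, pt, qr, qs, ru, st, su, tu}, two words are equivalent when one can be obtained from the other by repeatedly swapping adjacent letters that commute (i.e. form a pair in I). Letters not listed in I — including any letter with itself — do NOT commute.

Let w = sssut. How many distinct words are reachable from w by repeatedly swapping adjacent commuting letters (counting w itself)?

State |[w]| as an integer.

20

#0=s has no predecessor
#1=s depends on [0:s]
#2=s depends on [1:s]
#3=u has no predecessor
#4=t has no predecessor
sources: [0:s, 3:u, 4:t]
N(rest) = Σ N(rest − s) over sources s of rest; N(one piece) = 1:
  size 1 → [2]=1  [3]=1  [4]=1
  size 2 → [1,2]=1  [2,3]=2  [2,4]=2  [3,4]=2
  size 3 → [0,1,2]=1  [1,2,3]=3  [1,2,4]=3  [2,3,4]=6
  first=0(s) contributes 12
  first=3(u) contributes 4
  first=4(t) contributes 4
|[w]| = 20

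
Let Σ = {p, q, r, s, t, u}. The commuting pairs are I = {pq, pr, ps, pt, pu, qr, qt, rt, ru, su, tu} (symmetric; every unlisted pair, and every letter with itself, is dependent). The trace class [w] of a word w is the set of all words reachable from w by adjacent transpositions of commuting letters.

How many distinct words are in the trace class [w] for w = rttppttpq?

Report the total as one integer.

2520

#0=r has no predecessor
#1=t has no predecessor
#2=t depends on [1:t]
#3=p has no predecessor
#4=p depends on [3:p]
#5=t depends on [2:t]
#6=t depends on [5:t]
#7=p depends on [4:p]
#8=q has no predecessor
sources: [0:r, 1:t, 3:p, 8:q]
N(rest) = Σ N(rest − s) over sources s of rest; N(one piece) = 1:
  size 1 → [0]=1  [6]=1  [7]=1  [8]=1
  size 2 → [0,6]=2  [0,7]=2  [0,8]=2  [4,7]=1  [5,6]=1  [6,7]=2  [6,8]=2  [7,8]=2
  size 3 → [0,4,7]=3  [0,5,6]=3  [0,6,7]=6  [0,6,8]=6  [0,7,8]=6  [2,5,6]=1  [3,4,7]=1  [4,6,7]=3  [4,7,8]=3  [5,6,7]=3  [5,6,8]=3  [6,7,8]=6
  size 4 → [0,2,5,6]=4  [0,3,4,7]=4  [0,4,6,7]=12  [0,4,7,8]=12  [0,5,6,7]=12  [0,5,6,8]=12  [0,6,7,8]=24  [1,2,5,6]=1  [2,5,6,7]=4  [2,5,6,8]=4  [3,4,6,7]=4  [3,4,7,8]=4  [4,5,6,7]=6  [4,6,7,8]=12  [5,6,7,8]=12
  size 5 → [0,1,2,5,6]=5  [0,2,5,6,7]=20  [0,2,5,6,8]=20  [0,3,4,6,7]=20  [0,3,4,7,8]=20  [0,4,5,6,7]=30  [0,4,6,7,8]=60  [0,5,6,7,8]=60  [1,2,5,6,7]=5  [1,2,5,6,8]=5  [2,4,5,6,7]=10  [2,5,6,7,8]=20  [3,4,5,6,7]=10  [3,4,6,7,8]=20  [4,5,6,7,8]=30
  size 6 → [0,1,2,5,6,7]=30  [0,1,2,5,6,8]=30  [0,2,4,5,6,7]=60  [0,2,5,6,7,8]=120  [0,3,4,5,6,7]=60  [0,3,4,6,7,8]=120  [0,4,5,6,7,8]=180  [1,2,4,5,6,7]=15  [1,2,5,6,7,8]=30  [2,3,4,5,6,7]=20  [2,4,5,6,7,8]=60  [3,4,5,6,7,8]=60
  size 7 → [0,1,2,4,5,6,7]=105  [0,1,2,5,6,7,8]=210  [0,2,3,4,5,6,7]=140  [0,2,4,5,6,7,8]=420  [0,3,4,5,6,7,8]=420  [1,2,3,4,5,6,7]=35  [1,2,4,5,6,7,8]=105  [2,3,4,5,6,7,8]=140
  first=0(r) contributes 280
  first=1(t) contributes 1120
  first=3(p) contributes 840
  first=8(q) contributes 280
|[w]| = 2520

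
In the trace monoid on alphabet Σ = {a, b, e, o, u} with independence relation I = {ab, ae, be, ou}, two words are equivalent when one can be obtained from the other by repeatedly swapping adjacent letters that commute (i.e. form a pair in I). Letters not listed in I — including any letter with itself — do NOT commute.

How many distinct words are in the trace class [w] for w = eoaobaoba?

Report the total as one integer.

piece 0:e — minimal
piece 1:o rests on {0:e}
piece 2:a rests on {1:o}
piece 3:o rests on {2:a}
piece 4:b rests on {3:o}
piece 5:a rests on {3:o}
piece 6:o rests on {4:b, 5:a}
piece 7:b rests on {6:o}
piece 8:a rests on {6:o}
minimal pieces: {0:e}
ways to finish when only these pieces remain (= sum over removing one remaining piece with nothing left below it):
  1 left: {7}→1  {8}→1
  2 left: {7,8}→2
  3 left: {6,7,8}→2
  4 left: {4,6,7,8}→2  {5,6,7,8}→2
  5 left: {4,5,6,7,8}→4
  6 left: {3,4,5,6,7,8}→4
  7 left: {2,3,4,5,6,7,8}→4
  placing 0:e first → 4 extensions

4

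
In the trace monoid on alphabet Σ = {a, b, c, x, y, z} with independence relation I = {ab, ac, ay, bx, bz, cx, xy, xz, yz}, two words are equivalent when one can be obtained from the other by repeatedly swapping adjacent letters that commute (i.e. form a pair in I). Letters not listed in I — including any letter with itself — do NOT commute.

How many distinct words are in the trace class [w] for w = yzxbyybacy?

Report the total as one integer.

0(y) covers ∅
1(z) covers ∅
2(x) covers ∅
3(b) covers 0:y
4(y) covers 3:b
5(y) covers 4:y
6(b) covers 5:y
7(a) covers 1:z, 2:x
8(c) covers 1:z, 6:b
9(y) covers 8:c
floor of heap: 0:y, 1:z, 2:x
completions by unplaced set U, small U first (add the entries for U minus each lowest piece of U):
  |U|=1: {7}:1  {9}:1
  |U|=2: {2,7}:1  {7,9}:2  {8,9}:1
  |U|=3: {2,7,9}:3  {6,8,9}:1  {7,8,9}:3
  |U|=4: {1,7,8,9}:3  {2,7,8,9}:6  {5,6,8,9}:1  {6,7,8,9}:4
  |U|=5: {1,2,7,8,9}:9  {1,6,7,8,9}:7  {2,6,7,8,9}:10  {4,5,6,8,9}:1  {5,6,7,8,9}:5
  |U|=6: {1,2,6,7,8,9}:26  {1,5,6,7,8,9}:12  {2,5,6,7,8,9}:15  {3,4,5,6,8,9}:1  {4,5,6,7,8,9}:6
  |U|=7: {0,3,4,5,6,8,9}:1  {1,2,5,6,7,8,9}:53  {1,4,5,6,7,8,9}:18  {2,4,5,6,7,8,9}:21  {3,4,5,6,7,8,9}:7
  |U|=8: {0,3,4,5,6,7,8,9}:8  {1,2,4,5,6,7,8,9}:92  {1,3,4,5,6,7,8,9}:25  {2,3,4,5,6,7,8,9}:28
  start at 0(y): 145
  start at 1(z): 36
  start at 2(x): 33
sum over floor = 214

214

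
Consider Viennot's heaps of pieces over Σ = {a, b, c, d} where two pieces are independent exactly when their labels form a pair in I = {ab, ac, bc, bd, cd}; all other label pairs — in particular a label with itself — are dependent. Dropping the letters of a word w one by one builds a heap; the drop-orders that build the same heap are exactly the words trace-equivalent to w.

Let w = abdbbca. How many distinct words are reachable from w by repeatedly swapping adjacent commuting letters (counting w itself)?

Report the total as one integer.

140

drop 0:a onto floor
drop 1:b onto floor
drop 2:d onto {0:a}
drop 3:b onto {1:b}
drop 4:b onto {3:b}
drop 5:c onto floor
drop 6:a onto {2:d}
ground layer = {0:a, 1:b, 5:c}
drop-orders for the pieces not yet dropped (sum over which currently-grounded one goes next):
  1 to go: {4} 1  {5} 1  {6} 1
  2 to go: {2,6} 1  {3,4} 1  {4,5} 2  {4,6} 2  {5,6} 2
  3 to go: {0,2,6} 1  {1,3,4} 1  {2,4,6} 3  {2,5,6} 3  {3,4,5} 3  {3,4,6} 3  {4,5,6} 6
  4 to go: {0,2,4,6} 4  {0,2,5,6} 4  {1,3,4,5} 4  {1,3,4,6} 4  {2,3,4,6} 6  {2,4,5,6} 12  {3,4,5,6} 12
  5 to go: {0,2,3,4,6} 10  {0,2,4,5,6} 20  {1,2,3,4,6} 10  {1,3,4,5,6} 20  {2,3,4,5,6} 30
  if 0:a drops first: 60 orders
  if 1:b drops first: 60 orders
  if 5:c drops first: 20 orders
heap linearizations: 140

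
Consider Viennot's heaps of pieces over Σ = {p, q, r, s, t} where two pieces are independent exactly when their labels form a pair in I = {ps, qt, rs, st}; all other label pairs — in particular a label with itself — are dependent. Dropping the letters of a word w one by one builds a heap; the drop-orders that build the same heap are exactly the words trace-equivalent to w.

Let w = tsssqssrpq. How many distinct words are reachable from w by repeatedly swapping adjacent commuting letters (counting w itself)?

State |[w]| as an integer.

34

piece 0:t — minimal
piece 1:s — minimal
piece 2:s rests on {1:s}
piece 3:s rests on {2:s}
piece 4:q rests on {3:s}
piece 5:s rests on {4:q}
piece 6:s rests on {5:s}
piece 7:r rests on {0:t, 4:q}
piece 8:p rests on {7:r}
piece 9:q rests on {6:s, 8:p}
minimal pieces: {0:t, 1:s}
ways to finish when only these pieces remain (= sum over removing one remaining piece with nothing left below it):
  1 left: {9}→1
  2 left: {6,9}→1  {8,9}→1
  3 left: {5,6,9}→1  {6,8,9}→2  {7,8,9}→1
  4 left: {0,7,8,9}→1  {5,6,8,9}→3  {6,7,8,9}→3
  5 left: {0,6,7,8,9}→4  {5,6,7,8,9}→6
  6 left: {0,5,6,7,8,9}→10  {4,5,6,7,8,9}→6
  7 left: {0,4,5,6,7,8,9}→16  {3,4,5,6,7,8,9}→6
  8 left: {0,3,4,5,6,7,8,9}→22  {2,3,4,5,6,7,8,9}→6
  placing 0:t first → 6 extensions
  placing 1:s first → 28 extensions
total linear extensions = 34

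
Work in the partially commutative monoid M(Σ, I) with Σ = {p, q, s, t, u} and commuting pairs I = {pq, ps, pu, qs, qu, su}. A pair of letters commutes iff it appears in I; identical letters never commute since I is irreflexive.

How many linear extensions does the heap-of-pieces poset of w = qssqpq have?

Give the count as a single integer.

60

piece 0:q — minimal
piece 1:s — minimal
piece 2:s rests on {1:s}
piece 3:q rests on {0:q}
piece 4:p — minimal
piece 5:q rests on {3:q}
minimal pieces: {0:q, 1:s, 4:p}
ways to finish when only these pieces remain (= sum over removing one remaining piece with nothing left below it):
  1 left: {2}→1  {4}→1  {5}→1
  2 left: {1,2}→1  {2,4}→2  {2,5}→2  {3,5}→1  {4,5}→2
  3 left: {0,3,5}→1  {1,2,4}→3  {1,2,5}→3  {2,3,5}→3  {2,4,5}→6  {3,4,5}→3
  4 left: {0,2,3,5}→4  {0,3,4,5}→4  {1,2,3,5}→6  {1,2,4,5}→12  {2,3,4,5}→12
  placing 0:q first → 30 extensions
  placing 1:s first → 20 extensions
  placing 4:p first → 10 extensions
total linear extensions = 60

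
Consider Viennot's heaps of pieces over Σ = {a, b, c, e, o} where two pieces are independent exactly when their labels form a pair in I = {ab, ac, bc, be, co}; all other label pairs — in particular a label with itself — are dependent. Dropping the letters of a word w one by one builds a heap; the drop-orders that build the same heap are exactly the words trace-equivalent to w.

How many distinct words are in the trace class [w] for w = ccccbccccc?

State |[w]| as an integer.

0(c) covers ∅
1(c) covers 0:c
2(c) covers 1:c
3(c) covers 2:c
4(b) covers ∅
5(c) covers 3:c
6(c) covers 5:c
7(c) covers 6:c
8(c) covers 7:c
9(c) covers 8:c
floor of heap: 0:c, 4:b
completions by unplaced set U, small U first (add the entries for U minus each lowest piece of U):
  |U|=1: {4}:1  {9}:1
  |U|=2: {4,9}:2  {8,9}:1
  |U|=3: {4,8,9}:3  {7,8,9}:1
  |U|=4: {4,7,8,9}:4  {6,7,8,9}:1
  |U|=5: {4,6,7,8,9}:5  {5,6,7,8,9}:1
  |U|=6: {3,5,6,7,8,9}:1  {4,5,6,7,8,9}:6
  |U|=7: {2,3,5,6,7,8,9}:1  {3,4,5,6,7,8,9}:7
  |U|=8: {1,2,3,5,6,7,8,9}:1  {2,3,4,5,6,7,8,9}:8
  start at 0(c): 9
  start at 4(b): 1
sum over floor = 10

10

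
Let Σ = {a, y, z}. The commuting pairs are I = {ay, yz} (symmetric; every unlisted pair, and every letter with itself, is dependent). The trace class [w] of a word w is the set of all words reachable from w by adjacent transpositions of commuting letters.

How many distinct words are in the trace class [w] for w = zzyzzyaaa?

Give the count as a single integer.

#0=z has no predecessor
#1=z depends on [0:z]
#2=y has no predecessor
#3=z depends on [1:z]
#4=z depends on [3:z]
#5=y depends on [2:y]
#6=a depends on [4:z]
#7=a depends on [6:a]
#8=a depends on [7:a]
sources: [0:z, 2:y]
N(rest) = Σ N(rest − s) over sources s of rest; N(one piece) = 1:
  size 1 → [5]=1  [8]=1
  size 2 → [2,5]=1  [5,8]=2  [7,8]=1
  size 3 → [2,5,8]=3  [5,7,8]=3  [6,7,8]=1
  size 4 → [2,5,7,8]=6  [4,6,7,8]=1  [5,6,7,8]=4
  size 5 → [2,5,6,7,8]=10  [3,4,6,7,8]=1  [4,5,6,7,8]=5
  size 6 → [1,3,4,6,7,8]=1  [2,4,5,6,7,8]=15  [3,4,5,6,7,8]=6
  size 7 → [0,1,3,4,6,7,8]=1  [1,3,4,5,6,7,8]=7  [2,3,4,5,6,7,8]=21
  first=0(z) contributes 28
  first=2(y) contributes 8
|[w]| = 36

36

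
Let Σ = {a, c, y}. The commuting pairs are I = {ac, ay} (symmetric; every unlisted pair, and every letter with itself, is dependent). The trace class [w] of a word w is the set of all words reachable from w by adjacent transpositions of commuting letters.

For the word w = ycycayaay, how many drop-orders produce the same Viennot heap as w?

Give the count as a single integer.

drop 0:y onto floor
drop 1:c onto {0:y}
drop 2:y onto {1:c}
drop 3:c onto {2:y}
drop 4:a onto floor
drop 5:y onto {3:c}
drop 6:a onto {4:a}
drop 7:a onto {6:a}
drop 8:y onto {5:y}
ground layer = {0:y, 4:a}
drop-orders for the pieces not yet dropped (sum over which currently-grounded one goes next):
  1 to go: {7} 1  {8} 1
  2 to go: {5,8} 1  {6,7} 1  {7,8} 2
  3 to go: {3,5,8} 1  {4,6,7} 1  {5,7,8} 3  {6,7,8} 3
  4 to go: {2,3,5,8} 1  {3,5,7,8} 4  {4,6,7,8} 4  {5,6,7,8} 6
  5 to go: {1,2,3,5,8} 1  {2,3,5,7,8} 5  {3,5,6,7,8} 10  {4,5,6,7,8} 10
  6 to go: {0,1,2,3,5,8} 1  {1,2,3,5,7,8} 6  {2,3,5,6,7,8} 15  {3,4,5,6,7,8} 20
  7 to go: {0,1,2,3,5,7,8} 7  {1,2,3,5,6,7,8} 21  {2,3,4,5,6,7,8} 35
  if 0:y drops first: 56 orders
  if 4:a drops first: 28 orders
heap linearizations: 84

84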